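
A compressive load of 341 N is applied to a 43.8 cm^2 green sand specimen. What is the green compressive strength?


Formula: Compressive Strength = Force / Area
Strength = 341 N / 43.8 cm^2 = 7.7854 N/cm^2

Answer: 7.7854 N/cm^2


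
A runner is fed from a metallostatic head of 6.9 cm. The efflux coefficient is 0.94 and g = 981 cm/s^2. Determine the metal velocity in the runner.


Formula: v = Cd * sqrt(2 * g * h)  (Torricelli with discharge coefficient)
2*g*h = 2 * 981 * 6.9 = 13537.8 cm^2/s^2
sqrt(13537.8) = 116.35205 cm/s
v = 0.94 * 116.35205 = 109.3709 cm/s


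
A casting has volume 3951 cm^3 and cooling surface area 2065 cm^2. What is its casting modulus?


Formula: Casting Modulus M = V / A
M = 3951 cm^3 / 2065 cm^2 = 1.9133 cm

1.9133 cm


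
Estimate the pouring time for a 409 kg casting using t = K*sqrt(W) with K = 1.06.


Formula: t = K * sqrt(W)
sqrt(W) = sqrt(409) = 20.22375
t = 1.06 * 20.22375 = 21.4372 s

Answer: 21.4372 s


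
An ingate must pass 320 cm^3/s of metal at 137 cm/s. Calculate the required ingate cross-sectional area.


Formula: A_ingate = Q / v  (continuity equation)
A = 320 cm^3/s / 137 cm/s = 2.3358 cm^2

Answer: 2.3358 cm^2


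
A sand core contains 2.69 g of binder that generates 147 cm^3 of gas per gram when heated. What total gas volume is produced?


Formula: V_gas = W_binder * gas_evolution_rate
V = 2.69 g * 147 cm^3/g = 395.4300 cm^3

Answer: 395.4300 cm^3


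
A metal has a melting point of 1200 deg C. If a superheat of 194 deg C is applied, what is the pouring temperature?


Formula: T_pour = T_melt + Superheat
T_pour = 1200 + 194 = 1394 deg C

1394 deg C


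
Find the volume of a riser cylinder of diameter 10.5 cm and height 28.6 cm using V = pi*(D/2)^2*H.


Formula: V = pi * (D/2)^2 * H  (cylinder volume)
Radius = D/2 = 10.5/2 = 5.25 cm
V = pi * 5.25^2 * 28.6 = 2476.4782 cm^3


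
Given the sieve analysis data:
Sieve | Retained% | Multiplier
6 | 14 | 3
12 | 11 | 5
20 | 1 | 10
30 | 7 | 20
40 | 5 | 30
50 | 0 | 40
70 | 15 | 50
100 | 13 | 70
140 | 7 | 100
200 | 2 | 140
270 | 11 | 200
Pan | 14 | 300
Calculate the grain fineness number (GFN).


Formula: GFN = sum(pct * multiplier) / sum(pct)
sum(pct * multiplier) = 9437
sum(pct) = 100
GFN = 9437 / 100 = 94.37

Final answer: 94.37


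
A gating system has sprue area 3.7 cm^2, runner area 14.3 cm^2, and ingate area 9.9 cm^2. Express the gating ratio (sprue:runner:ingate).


Sprue:Runner:Ingate = 1 : 14.3/3.7 : 9.9/3.7 = 1:3.86:2.68

Answer: 1:3.86:2.68


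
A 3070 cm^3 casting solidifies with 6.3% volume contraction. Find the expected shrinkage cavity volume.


Formula: V_shrink = V_casting * shrinkage_pct / 100
V_shrink = 3070 cm^3 * 6.3 / 100 = 193.4100 cm^3

Answer: 193.4100 cm^3


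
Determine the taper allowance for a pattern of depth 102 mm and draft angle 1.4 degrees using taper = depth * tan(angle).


Formula: taper = depth * tan(draft_angle)
tan(1.4 deg) = 0.0244395
taper = 102 mm * 0.0244395 = 2.4928 mm


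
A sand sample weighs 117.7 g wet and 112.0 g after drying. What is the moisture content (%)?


Formula: MC = (W_wet - W_dry) / W_wet * 100
Water mass = 117.7 - 112.0 = 5.7 g
MC = 5.7 / 117.7 * 100 = 4.8428%

Final answer: 4.8428%


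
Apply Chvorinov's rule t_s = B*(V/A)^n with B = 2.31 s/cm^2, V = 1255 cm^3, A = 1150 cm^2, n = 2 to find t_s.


Formula: t_s = B * (V/A)^n  (Chvorinov's rule, n=2)
Modulus M = V/A = 1255/1150 = 1.091304 cm
M^2 = 1.091304^2 = 1.190944 cm^2
t_s = 2.31 * 1.190944 = 2.7511 s


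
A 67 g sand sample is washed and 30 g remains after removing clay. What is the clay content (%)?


Formula: Clay% = (W_total - W_washed) / W_total * 100
Clay mass = 67 - 30 = 37 g
Clay% = 37 / 67 * 100 = 55.2239%


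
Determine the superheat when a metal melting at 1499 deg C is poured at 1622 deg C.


Formula: Superheat = T_pour - T_melt
Superheat = 1622 - 1499 = 123 deg C

Answer: 123 deg C


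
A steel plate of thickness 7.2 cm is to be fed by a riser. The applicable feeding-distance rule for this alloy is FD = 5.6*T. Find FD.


Formula: FD = 5.6 * T  (riser feeding-distance rule)
FD = 5.6 * 7.2 cm = 40.3200 cm


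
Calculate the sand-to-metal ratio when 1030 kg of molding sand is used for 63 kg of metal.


Formula: Sand-to-Metal Ratio = W_sand / W_metal
Ratio = 1030 kg / 63 kg = 16.3492

Answer: 16.3492


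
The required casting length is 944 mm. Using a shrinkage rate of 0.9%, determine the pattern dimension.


Formula: L_pattern = L_casting * (1 + shrinkage_rate/100)
Shrinkage factor = 1 + 0.9/100 = 1.009
L_pattern = 944 mm * 1.009 = 952.4960 mm


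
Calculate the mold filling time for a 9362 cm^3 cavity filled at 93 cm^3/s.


Formula: t_fill = V_mold / Q_flow
t = 9362 cm^3 / 93 cm^3/s = 100.6667 s


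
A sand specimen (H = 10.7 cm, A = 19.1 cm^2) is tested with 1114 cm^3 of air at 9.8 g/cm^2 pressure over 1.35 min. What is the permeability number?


Formula: Permeability Number P = (V * H) / (p * A * t)
Numerator: V * H = 1114 * 10.7 = 11919.8
Denominator: p * A * t = 9.8 * 19.1 * 1.35 = 252.693
P = 11919.8 / 252.693 = 47.1711

Final answer: 47.1711


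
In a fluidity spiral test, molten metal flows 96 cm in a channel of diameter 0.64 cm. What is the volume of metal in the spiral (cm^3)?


Formula: V = pi * (d/2)^2 * L  (cylinder volume)
Radius = 0.64/2 = 0.32 cm
V = pi * 0.32^2 * 96 = 30.8831 cm^3

Final answer: 30.8831 cm^3


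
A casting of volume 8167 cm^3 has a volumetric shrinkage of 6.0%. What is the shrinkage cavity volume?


Formula: V_shrink = V_casting * shrinkage_pct / 100
V_shrink = 8167 cm^3 * 6.0 / 100 = 490.0200 cm^3


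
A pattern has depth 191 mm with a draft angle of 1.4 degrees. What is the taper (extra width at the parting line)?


Formula: taper = depth * tan(draft_angle)
tan(1.4 deg) = 0.0244395
taper = 191 mm * 0.0244395 = 4.6679 mm

Final answer: 4.6679 mm


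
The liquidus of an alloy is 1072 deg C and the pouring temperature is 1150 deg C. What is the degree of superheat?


Formula: Superheat = T_pour - T_melt
Superheat = 1150 - 1072 = 78 deg C

Answer: 78 deg C


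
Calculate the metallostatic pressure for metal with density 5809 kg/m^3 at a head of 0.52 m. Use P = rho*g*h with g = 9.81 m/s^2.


Formula: P = rho * g * h
rho * g = 5809 * 9.81 = 56986.29 N/m^3
P = 56986.29 * 0.52 = 29632.8708 Pa

29632.8708 Pa


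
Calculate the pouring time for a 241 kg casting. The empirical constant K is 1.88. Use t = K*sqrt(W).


Formula: t = K * sqrt(W)
sqrt(W) = sqrt(241) = 15.52417
t = 1.88 * 15.52417 = 29.1854 s

Answer: 29.1854 s


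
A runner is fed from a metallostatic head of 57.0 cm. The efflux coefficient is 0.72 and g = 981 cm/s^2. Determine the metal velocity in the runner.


Formula: v = Cd * sqrt(2 * g * h)  (Torricelli with discharge coefficient)
2*g*h = 2 * 981 * 57.0 = 111834.0 cm^2/s^2
sqrt(111834.0) = 334.41591 cm/s
v = 0.72 * 334.41591 = 240.7795 cm/s

Final answer: 240.7795 cm/s


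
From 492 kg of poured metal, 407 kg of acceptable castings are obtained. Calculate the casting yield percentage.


Formula: Casting Yield = (W_good / W_total) * 100
Yield = (407 kg / 492 kg) * 100 = 82.7236%

82.7236%


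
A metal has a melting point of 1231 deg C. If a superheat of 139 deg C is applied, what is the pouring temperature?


Formula: T_pour = T_melt + Superheat
T_pour = 1231 + 139 = 1370 deg C

1370 deg C


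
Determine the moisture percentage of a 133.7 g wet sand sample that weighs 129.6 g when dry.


Formula: MC = (W_wet - W_dry) / W_wet * 100
Water mass = 133.7 - 129.6 = 4.1 g
MC = 4.1 / 133.7 * 100 = 3.0666%

Final answer: 3.0666%


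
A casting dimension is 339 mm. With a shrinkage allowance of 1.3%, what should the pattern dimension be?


Formula: L_pattern = L_casting * (1 + shrinkage_rate/100)
Shrinkage factor = 1 + 1.3/100 = 1.013
L_pattern = 339 mm * 1.013 = 343.4070 mm

Final answer: 343.4070 mm


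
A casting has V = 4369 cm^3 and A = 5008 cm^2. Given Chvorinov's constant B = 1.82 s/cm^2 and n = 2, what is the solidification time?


Formula: t_s = B * (V/A)^n  (Chvorinov's rule, n=2)
Modulus M = V/A = 4369/5008 = 0.872404 cm
M^2 = 0.872404^2 = 0.761089 cm^2
t_s = 1.82 * 0.761089 = 1.3852 s

1.3852 s


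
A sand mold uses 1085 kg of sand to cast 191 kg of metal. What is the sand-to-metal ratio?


Formula: Sand-to-Metal Ratio = W_sand / W_metal
Ratio = 1085 kg / 191 kg = 5.6806

Final answer: 5.6806


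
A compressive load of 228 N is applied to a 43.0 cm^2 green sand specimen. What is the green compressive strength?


Formula: Compressive Strength = Force / Area
Strength = 228 N / 43.0 cm^2 = 5.3023 N/cm^2

Answer: 5.3023 N/cm^2


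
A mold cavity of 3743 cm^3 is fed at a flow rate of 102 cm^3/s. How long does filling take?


Formula: t_fill = V_mold / Q_flow
t = 3743 cm^3 / 102 cm^3/s = 36.6961 s

Answer: 36.6961 s


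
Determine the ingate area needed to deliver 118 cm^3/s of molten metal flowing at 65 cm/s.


Formula: A_ingate = Q / v  (continuity equation)
A = 118 cm^3/s / 65 cm/s = 1.8154 cm^2

Answer: 1.8154 cm^2


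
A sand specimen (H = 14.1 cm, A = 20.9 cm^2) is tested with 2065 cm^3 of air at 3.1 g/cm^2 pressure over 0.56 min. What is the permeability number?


Formula: Permeability Number P = (V * H) / (p * A * t)
Numerator: V * H = 2065 * 14.1 = 29116.5
Denominator: p * A * t = 3.1 * 20.9 * 0.56 = 36.2824
P = 29116.5 / 36.2824 = 802.4965


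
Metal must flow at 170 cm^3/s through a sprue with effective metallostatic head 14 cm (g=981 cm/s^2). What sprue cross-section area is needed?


Formula: v = sqrt(2*g*h), A = Q/v
Velocity: v = sqrt(2 * 981 * 14) = sqrt(27468) = 165.7347 cm/s
Sprue area: A = Q / v = 170 / 165.7347 = 1.0257 cm^2


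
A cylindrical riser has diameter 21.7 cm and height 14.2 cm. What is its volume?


Formula: V = pi * (D/2)^2 * H  (cylinder volume)
Radius = D/2 = 21.7/2 = 10.85 cm
V = pi * 10.85^2 * 14.2 = 5251.6732 cm^3

Answer: 5251.6732 cm^3


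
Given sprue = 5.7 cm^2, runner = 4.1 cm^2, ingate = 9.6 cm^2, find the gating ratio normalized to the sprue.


Sprue:Runner:Ingate = 1 : 4.1/5.7 : 9.6/5.7 = 1:0.72:1.68


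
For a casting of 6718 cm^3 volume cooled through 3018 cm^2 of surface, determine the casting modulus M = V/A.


Formula: Casting Modulus M = V / A
M = 6718 cm^3 / 3018 cm^2 = 2.2260 cm

2.2260 cm


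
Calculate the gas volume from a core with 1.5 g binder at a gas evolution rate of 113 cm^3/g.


Formula: V_gas = W_binder * gas_evolution_rate
V = 1.5 g * 113 cm^3/g = 169.5000 cm^3


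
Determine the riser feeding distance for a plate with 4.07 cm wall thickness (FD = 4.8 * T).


Formula: FD = 4.8 * T  (riser feeding-distance rule)
FD = 4.8 * 4.07 cm = 19.5360 cm

Answer: 19.5360 cm


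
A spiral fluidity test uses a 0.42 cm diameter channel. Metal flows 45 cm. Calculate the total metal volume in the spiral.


Formula: V = pi * (d/2)^2 * L  (cylinder volume)
Radius = 0.42/2 = 0.21 cm
V = pi * 0.21^2 * 45 = 6.2345 cm^3

6.2345 cm^3


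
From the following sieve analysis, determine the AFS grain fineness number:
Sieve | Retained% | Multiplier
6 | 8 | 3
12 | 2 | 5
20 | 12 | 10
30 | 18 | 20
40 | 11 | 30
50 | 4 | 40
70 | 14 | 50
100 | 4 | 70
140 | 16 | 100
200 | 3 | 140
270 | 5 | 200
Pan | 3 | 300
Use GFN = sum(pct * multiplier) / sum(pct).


Formula: GFN = sum(pct * multiplier) / sum(pct)
sum(pct * multiplier) = 5904
sum(pct) = 100
GFN = 5904 / 100 = 59.04


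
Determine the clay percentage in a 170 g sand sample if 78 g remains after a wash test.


Formula: Clay% = (W_total - W_washed) / W_total * 100
Clay mass = 170 - 78 = 92 g
Clay% = 92 / 170 * 100 = 54.1176%

Answer: 54.1176%


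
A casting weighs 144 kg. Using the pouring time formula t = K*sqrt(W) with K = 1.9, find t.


Formula: t = K * sqrt(W)
sqrt(W) = sqrt(144) = 12.00000
t = 1.9 * 12.00000 = 22.8000 s


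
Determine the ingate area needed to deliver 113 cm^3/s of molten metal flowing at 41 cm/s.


Formula: A_ingate = Q / v  (continuity equation)
A = 113 cm^3/s / 41 cm/s = 2.7561 cm^2


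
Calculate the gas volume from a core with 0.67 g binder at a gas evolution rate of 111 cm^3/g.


Formula: V_gas = W_binder * gas_evolution_rate
V = 0.67 g * 111 cm^3/g = 74.3700 cm^3

74.3700 cm^3


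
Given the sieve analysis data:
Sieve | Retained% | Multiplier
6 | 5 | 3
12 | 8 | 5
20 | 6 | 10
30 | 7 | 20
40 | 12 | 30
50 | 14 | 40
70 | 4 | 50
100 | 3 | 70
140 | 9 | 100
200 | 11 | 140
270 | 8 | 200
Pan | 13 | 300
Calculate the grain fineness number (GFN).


Formula: GFN = sum(pct * multiplier) / sum(pct)
sum(pct * multiplier) = 9525
sum(pct) = 100
GFN = 9525 / 100 = 95.25

95.25


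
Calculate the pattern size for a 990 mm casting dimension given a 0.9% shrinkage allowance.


Formula: L_pattern = L_casting * (1 + shrinkage_rate/100)
Shrinkage factor = 1 + 0.9/100 = 1.009
L_pattern = 990 mm * 1.009 = 998.9100 mm

Final answer: 998.9100 mm


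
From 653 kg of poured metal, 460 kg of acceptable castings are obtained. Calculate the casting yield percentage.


Formula: Casting Yield = (W_good / W_total) * 100
Yield = (460 kg / 653 kg) * 100 = 70.4441%


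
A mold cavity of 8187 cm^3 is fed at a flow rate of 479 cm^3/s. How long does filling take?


Formula: t_fill = V_mold / Q_flow
t = 8187 cm^3 / 479 cm^3/s = 17.0919 s

17.0919 s


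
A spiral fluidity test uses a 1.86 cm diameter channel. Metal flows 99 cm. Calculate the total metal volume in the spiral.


Formula: V = pi * (d/2)^2 * L  (cylinder volume)
Radius = 1.86/2 = 0.93 cm
V = pi * 0.93^2 * 99 = 268.9992 cm^3

Final answer: 268.9992 cm^3


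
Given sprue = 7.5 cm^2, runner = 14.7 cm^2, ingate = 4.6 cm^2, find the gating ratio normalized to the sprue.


Sprue:Runner:Ingate = 1 : 14.7/7.5 : 4.6/7.5 = 1:1.96:0.61

Final answer: 1:1.96:0.61


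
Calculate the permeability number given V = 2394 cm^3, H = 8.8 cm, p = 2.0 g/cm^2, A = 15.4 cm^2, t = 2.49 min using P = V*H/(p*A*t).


Formula: Permeability Number P = (V * H) / (p * A * t)
Numerator: V * H = 2394 * 8.8 = 21067.2
Denominator: p * A * t = 2.0 * 15.4 * 2.49 = 76.692
P = 21067.2 / 76.692 = 274.6988

274.6988


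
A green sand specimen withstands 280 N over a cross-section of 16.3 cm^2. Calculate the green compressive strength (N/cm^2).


Formula: Compressive Strength = Force / Area
Strength = 280 N / 16.3 cm^2 = 17.1779 N/cm^2

17.1779 N/cm^2


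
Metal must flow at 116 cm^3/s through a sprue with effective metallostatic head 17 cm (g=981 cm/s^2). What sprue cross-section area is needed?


Formula: v = sqrt(2*g*h), A = Q/v
Velocity: v = sqrt(2 * 981 * 17) = sqrt(33354) = 182.6308 cm/s
Sprue area: A = Q / v = 116 / 182.6308 = 0.6352 cm^2

Answer: 0.6352 cm^2


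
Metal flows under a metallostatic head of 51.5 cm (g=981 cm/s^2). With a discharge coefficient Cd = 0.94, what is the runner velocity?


Formula: v = Cd * sqrt(2 * g * h)  (Torricelli with discharge coefficient)
2*g*h = 2 * 981 * 51.5 = 101043.0 cm^2/s^2
sqrt(101043.0) = 317.87262 cm/s
v = 0.94 * 317.87262 = 298.8003 cm/s

Final answer: 298.8003 cm/s


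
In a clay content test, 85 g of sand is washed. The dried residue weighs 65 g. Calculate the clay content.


Formula: Clay% = (W_total - W_washed) / W_total * 100
Clay mass = 85 - 65 = 20 g
Clay% = 20 / 85 * 100 = 23.5294%

Answer: 23.5294%


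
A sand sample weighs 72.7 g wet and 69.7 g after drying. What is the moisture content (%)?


Formula: MC = (W_wet - W_dry) / W_wet * 100
Water mass = 72.7 - 69.7 = 3.0 g
MC = 3.0 / 72.7 * 100 = 4.1265%

Answer: 4.1265%


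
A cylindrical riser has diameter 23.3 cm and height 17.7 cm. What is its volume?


Formula: V = pi * (D/2)^2 * H  (cylinder volume)
Radius = D/2 = 23.3/2 = 11.65 cm
V = pi * 11.65^2 * 17.7 = 7547.0111 cm^3

Final answer: 7547.0111 cm^3


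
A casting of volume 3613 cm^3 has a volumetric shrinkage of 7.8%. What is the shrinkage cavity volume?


Formula: V_shrink = V_casting * shrinkage_pct / 100
V_shrink = 3613 cm^3 * 7.8 / 100 = 281.8140 cm^3

Answer: 281.8140 cm^3


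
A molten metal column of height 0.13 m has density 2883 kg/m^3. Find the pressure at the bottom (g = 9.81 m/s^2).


Formula: P = rho * g * h
rho * g = 2883 * 9.81 = 28282.23 N/m^3
P = 28282.23 * 0.13 = 3676.6899 Pa

Answer: 3676.6899 Pa


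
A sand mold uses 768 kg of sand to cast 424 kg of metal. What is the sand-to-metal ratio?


Formula: Sand-to-Metal Ratio = W_sand / W_metal
Ratio = 768 kg / 424 kg = 1.8113

Answer: 1.8113


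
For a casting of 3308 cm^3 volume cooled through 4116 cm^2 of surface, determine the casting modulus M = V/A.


Formula: Casting Modulus M = V / A
M = 3308 cm^3 / 4116 cm^2 = 0.8037 cm


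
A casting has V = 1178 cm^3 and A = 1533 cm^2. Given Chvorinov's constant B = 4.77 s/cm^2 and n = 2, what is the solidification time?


Formula: t_s = B * (V/A)^n  (Chvorinov's rule, n=2)
Modulus M = V/A = 1178/1533 = 0.768428 cm
M^2 = 0.768428^2 = 0.590482 cm^2
t_s = 4.77 * 0.590482 = 2.8166 s

2.8166 s


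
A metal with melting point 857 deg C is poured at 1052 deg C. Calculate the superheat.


Formula: Superheat = T_pour - T_melt
Superheat = 1052 - 857 = 195 deg C

Final answer: 195 deg C


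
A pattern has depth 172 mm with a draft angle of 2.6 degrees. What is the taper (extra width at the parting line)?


Formula: taper = depth * tan(draft_angle)
tan(2.6 deg) = 0.0454097
taper = 172 mm * 0.0454097 = 7.8105 mm


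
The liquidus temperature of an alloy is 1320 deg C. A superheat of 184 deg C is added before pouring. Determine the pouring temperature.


Formula: T_pour = T_melt + Superheat
T_pour = 1320 + 184 = 1504 deg C

Final answer: 1504 deg C


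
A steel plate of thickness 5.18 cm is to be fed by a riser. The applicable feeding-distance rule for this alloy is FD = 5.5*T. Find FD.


Formula: FD = 5.5 * T  (riser feeding-distance rule)
FD = 5.5 * 5.18 cm = 28.4900 cm

28.4900 cm


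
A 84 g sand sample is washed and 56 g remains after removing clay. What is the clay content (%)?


Formula: Clay% = (W_total - W_washed) / W_total * 100
Clay mass = 84 - 56 = 28 g
Clay% = 28 / 84 * 100 = 33.3333%

33.3333%


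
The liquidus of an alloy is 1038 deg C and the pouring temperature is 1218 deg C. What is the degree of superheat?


Formula: Superheat = T_pour - T_melt
Superheat = 1218 - 1038 = 180 deg C

Final answer: 180 deg C


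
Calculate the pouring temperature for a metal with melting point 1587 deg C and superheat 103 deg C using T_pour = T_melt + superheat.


Formula: T_pour = T_melt + Superheat
T_pour = 1587 + 103 = 1690 deg C


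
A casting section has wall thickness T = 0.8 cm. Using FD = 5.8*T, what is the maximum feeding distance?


Formula: FD = 5.8 * T  (riser feeding-distance rule)
FD = 5.8 * 0.8 cm = 4.6400 cm


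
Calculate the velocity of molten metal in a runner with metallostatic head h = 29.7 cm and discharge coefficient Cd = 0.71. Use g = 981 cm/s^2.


Formula: v = Cd * sqrt(2 * g * h)  (Torricelli with discharge coefficient)
2*g*h = 2 * 981 * 29.7 = 58271.4 cm^2/s^2
sqrt(58271.4) = 241.39470 cm/s
v = 0.71 * 241.39470 = 171.3902 cm/s

171.3902 cm/s


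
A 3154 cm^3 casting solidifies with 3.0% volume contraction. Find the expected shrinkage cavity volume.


Formula: V_shrink = V_casting * shrinkage_pct / 100
V_shrink = 3154 cm^3 * 3.0 / 100 = 94.6200 cm^3


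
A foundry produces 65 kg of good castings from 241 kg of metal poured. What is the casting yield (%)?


Formula: Casting Yield = (W_good / W_total) * 100
Yield = (65 kg / 241 kg) * 100 = 26.9710%


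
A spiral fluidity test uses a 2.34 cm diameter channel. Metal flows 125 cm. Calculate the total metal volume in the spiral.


Formula: V = pi * (d/2)^2 * L  (cylinder volume)
Radius = 2.34/2 = 1.17 cm
V = pi * 1.17^2 * 125 = 537.5658 cm^3

Answer: 537.5658 cm^3


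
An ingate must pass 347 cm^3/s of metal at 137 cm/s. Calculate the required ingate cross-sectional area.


Formula: A_ingate = Q / v  (continuity equation)
A = 347 cm^3/s / 137 cm/s = 2.5328 cm^2


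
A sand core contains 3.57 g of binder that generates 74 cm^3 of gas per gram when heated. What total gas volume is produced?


Formula: V_gas = W_binder * gas_evolution_rate
V = 3.57 g * 74 cm^3/g = 264.1800 cm^3

Answer: 264.1800 cm^3


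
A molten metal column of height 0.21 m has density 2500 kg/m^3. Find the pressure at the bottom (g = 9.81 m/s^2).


Formula: P = rho * g * h
rho * g = 2500 * 9.81 = 24525.0 N/m^3
P = 24525.0 * 0.21 = 5150.2500 Pa


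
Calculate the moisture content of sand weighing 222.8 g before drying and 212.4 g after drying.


Formula: MC = (W_wet - W_dry) / W_wet * 100
Water mass = 222.8 - 212.4 = 10.4 g
MC = 10.4 / 222.8 * 100 = 4.6679%

4.6679%


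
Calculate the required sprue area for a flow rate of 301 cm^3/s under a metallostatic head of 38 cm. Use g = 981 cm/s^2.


Formula: v = sqrt(2*g*h), A = Q/v
Velocity: v = sqrt(2 * 981 * 38) = sqrt(74556) = 273.0494 cm/s
Sprue area: A = Q / v = 301 / 273.0494 = 1.1024 cm^2


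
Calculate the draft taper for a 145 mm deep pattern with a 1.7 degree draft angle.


Formula: taper = depth * tan(draft_angle)
tan(1.7 deg) = 0.0296793
taper = 145 mm * 0.0296793 = 4.3035 mm

4.3035 mm


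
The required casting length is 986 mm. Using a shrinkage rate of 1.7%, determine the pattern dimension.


Formula: L_pattern = L_casting * (1 + shrinkage_rate/100)
Shrinkage factor = 1 + 1.7/100 = 1.017
L_pattern = 986 mm * 1.017 = 1002.7620 mm

Answer: 1002.7620 mm


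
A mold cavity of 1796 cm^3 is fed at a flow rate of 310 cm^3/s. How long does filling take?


Formula: t_fill = V_mold / Q_flow
t = 1796 cm^3 / 310 cm^3/s = 5.7935 s


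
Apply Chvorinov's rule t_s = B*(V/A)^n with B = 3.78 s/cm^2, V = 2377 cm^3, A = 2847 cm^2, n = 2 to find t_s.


Formula: t_s = B * (V/A)^n  (Chvorinov's rule, n=2)
Modulus M = V/A = 2377/2847 = 0.834914 cm
M^2 = 0.834914^2 = 0.697081 cm^2
t_s = 3.78 * 0.697081 = 2.6350 s

2.6350 s


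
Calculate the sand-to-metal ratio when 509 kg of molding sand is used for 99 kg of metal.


Formula: Sand-to-Metal Ratio = W_sand / W_metal
Ratio = 509 kg / 99 kg = 5.1414

Answer: 5.1414


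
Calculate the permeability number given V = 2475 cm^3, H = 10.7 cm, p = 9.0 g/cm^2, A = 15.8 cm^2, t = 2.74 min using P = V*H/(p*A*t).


Formula: Permeability Number P = (V * H) / (p * A * t)
Numerator: V * H = 2475 * 10.7 = 26482.5
Denominator: p * A * t = 9.0 * 15.8 * 2.74 = 389.628
P = 26482.5 / 389.628 = 67.9687

Final answer: 67.9687


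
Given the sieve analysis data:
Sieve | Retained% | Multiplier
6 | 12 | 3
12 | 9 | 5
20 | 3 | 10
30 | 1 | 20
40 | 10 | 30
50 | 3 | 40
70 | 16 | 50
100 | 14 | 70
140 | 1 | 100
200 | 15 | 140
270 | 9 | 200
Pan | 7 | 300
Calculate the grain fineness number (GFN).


Formula: GFN = sum(pct * multiplier) / sum(pct)
sum(pct * multiplier) = 8431
sum(pct) = 100
GFN = 8431 / 100 = 84.31


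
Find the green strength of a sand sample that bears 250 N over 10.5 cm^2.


Formula: Compressive Strength = Force / Area
Strength = 250 N / 10.5 cm^2 = 23.8095 N/cm^2

Answer: 23.8095 N/cm^2


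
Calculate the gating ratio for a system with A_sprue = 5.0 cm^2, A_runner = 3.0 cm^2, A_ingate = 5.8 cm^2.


Sprue:Runner:Ingate = 1 : 3.0/5.0 : 5.8/5.0 = 1:0.60:1.16

1:0.60:1.16


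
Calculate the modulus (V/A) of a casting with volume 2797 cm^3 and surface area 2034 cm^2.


Formula: Casting Modulus M = V / A
M = 2797 cm^3 / 2034 cm^2 = 1.3751 cm


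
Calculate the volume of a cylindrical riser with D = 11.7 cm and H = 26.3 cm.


Formula: V = pi * (D/2)^2 * H  (cylinder volume)
Radius = D/2 = 11.7/2 = 5.85 cm
V = pi * 5.85^2 * 26.3 = 2827.5960 cm^3

2827.5960 cm^3


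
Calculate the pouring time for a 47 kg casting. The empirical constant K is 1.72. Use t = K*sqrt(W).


Formula: t = K * sqrt(W)
sqrt(W) = sqrt(47) = 6.85565
t = 1.72 * 6.85565 = 11.7917 s

Answer: 11.7917 s


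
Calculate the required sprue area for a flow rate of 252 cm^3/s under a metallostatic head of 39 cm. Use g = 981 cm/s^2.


Formula: v = sqrt(2*g*h), A = Q/v
Velocity: v = sqrt(2 * 981 * 39) = sqrt(76518) = 276.6189 cm/s
Sprue area: A = Q / v = 252 / 276.6189 = 0.9110 cm^2

Final answer: 0.9110 cm^2


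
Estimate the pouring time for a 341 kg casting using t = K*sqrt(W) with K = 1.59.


Formula: t = K * sqrt(W)
sqrt(W) = sqrt(341) = 18.46619
t = 1.59 * 18.46619 = 29.3612 s

Final answer: 29.3612 s


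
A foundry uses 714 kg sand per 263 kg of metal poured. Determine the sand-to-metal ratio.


Formula: Sand-to-Metal Ratio = W_sand / W_metal
Ratio = 714 kg / 263 kg = 2.7148

2.7148


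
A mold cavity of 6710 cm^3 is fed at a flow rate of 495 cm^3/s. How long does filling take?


Formula: t_fill = V_mold / Q_flow
t = 6710 cm^3 / 495 cm^3/s = 13.5556 s

Answer: 13.5556 s


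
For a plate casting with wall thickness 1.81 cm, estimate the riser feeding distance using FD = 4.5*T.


Formula: FD = 4.5 * T  (riser feeding-distance rule)
FD = 4.5 * 1.81 cm = 8.1450 cm


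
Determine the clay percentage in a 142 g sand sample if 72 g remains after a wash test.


Formula: Clay% = (W_total - W_washed) / W_total * 100
Clay mass = 142 - 72 = 70 g
Clay% = 70 / 142 * 100 = 49.2958%

Answer: 49.2958%


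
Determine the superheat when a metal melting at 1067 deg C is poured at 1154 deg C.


Formula: Superheat = T_pour - T_melt
Superheat = 1154 - 1067 = 87 deg C

Final answer: 87 deg C


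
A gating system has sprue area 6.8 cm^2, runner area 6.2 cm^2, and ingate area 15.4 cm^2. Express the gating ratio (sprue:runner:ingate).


Sprue:Runner:Ingate = 1 : 6.2/6.8 : 15.4/6.8 = 1:0.91:2.26

Answer: 1:0.91:2.26


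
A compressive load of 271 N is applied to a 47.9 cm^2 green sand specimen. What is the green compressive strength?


Formula: Compressive Strength = Force / Area
Strength = 271 N / 47.9 cm^2 = 5.6576 N/cm^2


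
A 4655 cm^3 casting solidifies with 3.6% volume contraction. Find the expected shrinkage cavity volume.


Formula: V_shrink = V_casting * shrinkage_pct / 100
V_shrink = 4655 cm^3 * 3.6 / 100 = 167.5800 cm^3

167.5800 cm^3


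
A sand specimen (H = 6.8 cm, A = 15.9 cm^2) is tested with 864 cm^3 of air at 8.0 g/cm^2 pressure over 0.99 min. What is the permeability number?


Formula: Permeability Number P = (V * H) / (p * A * t)
Numerator: V * H = 864 * 6.8 = 5875.2
Denominator: p * A * t = 8.0 * 15.9 * 0.99 = 125.928
P = 5875.2 / 125.928 = 46.6552

46.6552


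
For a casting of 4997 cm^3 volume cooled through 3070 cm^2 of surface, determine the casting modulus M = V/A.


Formula: Casting Modulus M = V / A
M = 4997 cm^3 / 3070 cm^2 = 1.6277 cm

Final answer: 1.6277 cm


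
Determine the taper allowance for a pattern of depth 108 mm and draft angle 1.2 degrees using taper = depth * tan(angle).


Formula: taper = depth * tan(draft_angle)
tan(1.2 deg) = 0.0209470
taper = 108 mm * 0.0209470 = 2.2623 mm

Final answer: 2.2623 mm


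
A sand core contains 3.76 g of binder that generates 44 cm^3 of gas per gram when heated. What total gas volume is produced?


Formula: V_gas = W_binder * gas_evolution_rate
V = 3.76 g * 44 cm^3/g = 165.4400 cm^3

Final answer: 165.4400 cm^3


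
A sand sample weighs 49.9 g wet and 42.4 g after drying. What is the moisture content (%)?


Formula: MC = (W_wet - W_dry) / W_wet * 100
Water mass = 49.9 - 42.4 = 7.5 g
MC = 7.5 / 49.9 * 100 = 15.0301%

Answer: 15.0301%


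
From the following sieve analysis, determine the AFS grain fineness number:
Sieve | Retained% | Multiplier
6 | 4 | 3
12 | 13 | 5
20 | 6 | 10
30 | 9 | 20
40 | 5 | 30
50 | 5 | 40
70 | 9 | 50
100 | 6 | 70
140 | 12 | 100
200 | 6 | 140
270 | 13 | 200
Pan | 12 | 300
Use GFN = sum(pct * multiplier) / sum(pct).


Formula: GFN = sum(pct * multiplier) / sum(pct)
sum(pct * multiplier) = 9777
sum(pct) = 100
GFN = 9777 / 100 = 97.77

Answer: 97.77


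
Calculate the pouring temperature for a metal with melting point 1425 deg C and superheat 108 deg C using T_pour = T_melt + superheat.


Formula: T_pour = T_melt + Superheat
T_pour = 1425 + 108 = 1533 deg C


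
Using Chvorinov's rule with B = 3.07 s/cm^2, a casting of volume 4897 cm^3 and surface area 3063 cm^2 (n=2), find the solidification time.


Formula: t_s = B * (V/A)^n  (Chvorinov's rule, n=2)
Modulus M = V/A = 4897/3063 = 1.598759 cm
M^2 = 1.598759^2 = 2.556030 cm^2
t_s = 3.07 * 2.556030 = 7.8470 s

Final answer: 7.8470 s


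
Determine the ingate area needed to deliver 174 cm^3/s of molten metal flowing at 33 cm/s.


Formula: A_ingate = Q / v  (continuity equation)
A = 174 cm^3/s / 33 cm/s = 5.2727 cm^2

Answer: 5.2727 cm^2


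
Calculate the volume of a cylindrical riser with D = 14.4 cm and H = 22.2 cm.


Formula: V = pi * (D/2)^2 * H  (cylinder volume)
Radius = D/2 = 14.4/2 = 7.2 cm
V = pi * 7.2^2 * 22.2 = 3615.4956 cm^3


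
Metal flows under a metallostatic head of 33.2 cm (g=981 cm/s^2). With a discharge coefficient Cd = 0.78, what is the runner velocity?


Formula: v = Cd * sqrt(2 * g * h)  (Torricelli with discharge coefficient)
2*g*h = 2 * 981 * 33.2 = 65138.4 cm^2/s^2
sqrt(65138.4) = 255.22226 cm/s
v = 0.78 * 255.22226 = 199.0734 cm/s

Final answer: 199.0734 cm/s


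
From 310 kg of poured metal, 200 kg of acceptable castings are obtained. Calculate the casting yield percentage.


Formula: Casting Yield = (W_good / W_total) * 100
Yield = (200 kg / 310 kg) * 100 = 64.5161%

Final answer: 64.5161%


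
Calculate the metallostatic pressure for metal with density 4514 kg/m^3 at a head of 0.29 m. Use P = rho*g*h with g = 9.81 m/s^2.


Formula: P = rho * g * h
rho * g = 4514 * 9.81 = 44282.34 N/m^3
P = 44282.34 * 0.29 = 12841.8786 Pa

Final answer: 12841.8786 Pa


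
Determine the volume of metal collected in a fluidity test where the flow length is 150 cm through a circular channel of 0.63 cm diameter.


Formula: V = pi * (d/2)^2 * L  (cylinder volume)
Radius = 0.63/2 = 0.315 cm
V = pi * 0.315^2 * 150 = 46.7587 cm^3


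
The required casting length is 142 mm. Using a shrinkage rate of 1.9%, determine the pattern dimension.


Formula: L_pattern = L_casting * (1 + shrinkage_rate/100)
Shrinkage factor = 1 + 1.9/100 = 1.019
L_pattern = 142 mm * 1.019 = 144.6980 mm


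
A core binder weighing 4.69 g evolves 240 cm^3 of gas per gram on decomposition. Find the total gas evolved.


Formula: V_gas = W_binder * gas_evolution_rate
V = 4.69 g * 240 cm^3/g = 1125.6000 cm^3

Answer: 1125.6000 cm^3


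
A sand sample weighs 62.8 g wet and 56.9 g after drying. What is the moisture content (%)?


Formula: MC = (W_wet - W_dry) / W_wet * 100
Water mass = 62.8 - 56.9 = 5.9 g
MC = 5.9 / 62.8 * 100 = 9.3949%

Answer: 9.3949%


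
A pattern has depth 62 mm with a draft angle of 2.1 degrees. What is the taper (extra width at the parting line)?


Formula: taper = depth * tan(draft_angle)
tan(2.1 deg) = 0.0366683
taper = 62 mm * 0.0366683 = 2.2734 mm

Final answer: 2.2734 mm


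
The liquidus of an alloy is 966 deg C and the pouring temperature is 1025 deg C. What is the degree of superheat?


Formula: Superheat = T_pour - T_melt
Superheat = 1025 - 966 = 59 deg C

Final answer: 59 deg C


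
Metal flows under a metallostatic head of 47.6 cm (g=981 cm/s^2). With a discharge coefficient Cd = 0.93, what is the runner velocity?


Formula: v = Cd * sqrt(2 * g * h)  (Torricelli with discharge coefficient)
2*g*h = 2 * 981 * 47.6 = 93391.2 cm^2/s^2
sqrt(93391.2) = 305.59974 cm/s
v = 0.93 * 305.59974 = 284.2078 cm/s

Answer: 284.2078 cm/s


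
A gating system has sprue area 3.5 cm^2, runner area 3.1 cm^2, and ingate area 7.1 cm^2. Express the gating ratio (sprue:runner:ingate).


Sprue:Runner:Ingate = 1 : 3.1/3.5 : 7.1/3.5 = 1:0.89:2.03

Answer: 1:0.89:2.03


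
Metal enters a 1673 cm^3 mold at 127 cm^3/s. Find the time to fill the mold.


Formula: t_fill = V_mold / Q_flow
t = 1673 cm^3 / 127 cm^3/s = 13.1732 s

13.1732 s


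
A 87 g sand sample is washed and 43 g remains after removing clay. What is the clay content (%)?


Formula: Clay% = (W_total - W_washed) / W_total * 100
Clay mass = 87 - 43 = 44 g
Clay% = 44 / 87 * 100 = 50.5747%

Final answer: 50.5747%


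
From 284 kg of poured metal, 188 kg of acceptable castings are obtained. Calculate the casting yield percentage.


Formula: Casting Yield = (W_good / W_total) * 100
Yield = (188 kg / 284 kg) * 100 = 66.1972%

Answer: 66.1972%


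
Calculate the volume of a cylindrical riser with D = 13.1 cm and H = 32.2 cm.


Formula: V = pi * (D/2)^2 * H  (cylinder volume)
Radius = D/2 = 13.1/2 = 6.55 cm
V = pi * 6.55^2 * 32.2 = 4339.9862 cm^3

4339.9862 cm^3


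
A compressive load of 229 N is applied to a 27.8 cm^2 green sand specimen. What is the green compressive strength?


Formula: Compressive Strength = Force / Area
Strength = 229 N / 27.8 cm^2 = 8.2374 N/cm^2

Final answer: 8.2374 N/cm^2


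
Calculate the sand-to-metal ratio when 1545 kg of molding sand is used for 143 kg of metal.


Formula: Sand-to-Metal Ratio = W_sand / W_metal
Ratio = 1545 kg / 143 kg = 10.8042

10.8042


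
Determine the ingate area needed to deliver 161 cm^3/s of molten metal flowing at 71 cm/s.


Formula: A_ingate = Q / v  (continuity equation)
A = 161 cm^3/s / 71 cm/s = 2.2676 cm^2

Final answer: 2.2676 cm^2


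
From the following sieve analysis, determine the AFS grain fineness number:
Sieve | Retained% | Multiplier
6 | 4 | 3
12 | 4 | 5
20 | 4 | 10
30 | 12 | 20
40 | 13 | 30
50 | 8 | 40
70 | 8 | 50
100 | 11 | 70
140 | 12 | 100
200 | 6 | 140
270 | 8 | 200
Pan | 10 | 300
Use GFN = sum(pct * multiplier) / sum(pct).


Formula: GFN = sum(pct * multiplier) / sum(pct)
sum(pct * multiplier) = 8832
sum(pct) = 100
GFN = 8832 / 100 = 88.32


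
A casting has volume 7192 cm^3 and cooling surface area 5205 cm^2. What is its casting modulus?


Formula: Casting Modulus M = V / A
M = 7192 cm^3 / 5205 cm^2 = 1.3817 cm

Answer: 1.3817 cm


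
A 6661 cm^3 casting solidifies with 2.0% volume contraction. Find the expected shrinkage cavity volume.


Formula: V_shrink = V_casting * shrinkage_pct / 100
V_shrink = 6661 cm^3 * 2.0 / 100 = 133.2200 cm^3

Final answer: 133.2200 cm^3


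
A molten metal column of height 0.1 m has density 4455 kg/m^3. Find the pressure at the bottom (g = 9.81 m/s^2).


Formula: P = rho * g * h
rho * g = 4455 * 9.81 = 43703.55 N/m^3
P = 43703.55 * 0.1 = 4370.3550 Pa

4370.3550 Pa


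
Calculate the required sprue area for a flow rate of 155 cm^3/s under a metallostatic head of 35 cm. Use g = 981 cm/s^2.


Formula: v = sqrt(2*g*h), A = Q/v
Velocity: v = sqrt(2 * 981 * 35) = sqrt(68670) = 262.0496 cm/s
Sprue area: A = Q / v = 155 / 262.0496 = 0.5915 cm^2

0.5915 cm^2


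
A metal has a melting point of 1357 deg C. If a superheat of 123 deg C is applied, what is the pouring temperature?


Formula: T_pour = T_melt + Superheat
T_pour = 1357 + 123 = 1480 deg C

Final answer: 1480 deg C


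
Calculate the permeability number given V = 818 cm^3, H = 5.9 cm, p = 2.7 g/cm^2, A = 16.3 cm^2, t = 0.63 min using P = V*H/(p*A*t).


Formula: Permeability Number P = (V * H) / (p * A * t)
Numerator: V * H = 818 * 5.9 = 4826.2
Denominator: p * A * t = 2.7 * 16.3 * 0.63 = 27.7263
P = 4826.2 / 27.7263 = 174.0658

Final answer: 174.0658


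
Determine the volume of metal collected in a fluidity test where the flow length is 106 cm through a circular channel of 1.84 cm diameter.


Formula: V = pi * (d/2)^2 * L  (cylinder volume)
Radius = 1.84/2 = 0.92 cm
V = pi * 0.92^2 * 106 = 281.8587 cm^3

Answer: 281.8587 cm^3


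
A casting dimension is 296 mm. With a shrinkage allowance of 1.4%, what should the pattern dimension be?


Formula: L_pattern = L_casting * (1 + shrinkage_rate/100)
Shrinkage factor = 1 + 1.4/100 = 1.014
L_pattern = 296 mm * 1.014 = 300.1440 mm

Answer: 300.1440 mm


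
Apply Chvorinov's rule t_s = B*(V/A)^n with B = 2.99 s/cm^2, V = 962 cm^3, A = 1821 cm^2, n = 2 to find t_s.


Formula: t_s = B * (V/A)^n  (Chvorinov's rule, n=2)
Modulus M = V/A = 962/1821 = 0.528281 cm
M^2 = 0.528281^2 = 0.279081 cm^2
t_s = 2.99 * 0.279081 = 0.8345 s

Final answer: 0.8345 s


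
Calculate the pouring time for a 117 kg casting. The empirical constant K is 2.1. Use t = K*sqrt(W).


Formula: t = K * sqrt(W)
sqrt(W) = sqrt(117) = 10.81665
t = 2.1 * 10.81665 = 22.7150 s


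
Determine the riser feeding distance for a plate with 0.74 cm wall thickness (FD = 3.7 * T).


Formula: FD = 3.7 * T  (riser feeding-distance rule)
FD = 3.7 * 0.74 cm = 2.7380 cm

Answer: 2.7380 cm


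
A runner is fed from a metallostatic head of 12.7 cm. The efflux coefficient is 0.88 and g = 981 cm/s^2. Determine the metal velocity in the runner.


Formula: v = Cd * sqrt(2 * g * h)  (Torricelli with discharge coefficient)
2*g*h = 2 * 981 * 12.7 = 24917.4 cm^2/s^2
sqrt(24917.4) = 157.85246 cm/s
v = 0.88 * 157.85246 = 138.9102 cm/s

Final answer: 138.9102 cm/s


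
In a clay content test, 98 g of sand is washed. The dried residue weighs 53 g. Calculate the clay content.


Formula: Clay% = (W_total - W_washed) / W_total * 100
Clay mass = 98 - 53 = 45 g
Clay% = 45 / 98 * 100 = 45.9184%

Answer: 45.9184%


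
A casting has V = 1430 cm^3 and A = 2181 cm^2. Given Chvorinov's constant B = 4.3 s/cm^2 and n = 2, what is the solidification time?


Formula: t_s = B * (V/A)^n  (Chvorinov's rule, n=2)
Modulus M = V/A = 1430/2181 = 0.655663 cm
M^2 = 0.655663^2 = 0.429894 cm^2
t_s = 4.3 * 0.429894 = 1.8485 s


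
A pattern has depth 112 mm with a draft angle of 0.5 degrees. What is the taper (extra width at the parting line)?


Formula: taper = depth * tan(draft_angle)
tan(0.5 deg) = 0.0087269
taper = 112 mm * 0.0087269 = 0.9774 mm

Answer: 0.9774 mm


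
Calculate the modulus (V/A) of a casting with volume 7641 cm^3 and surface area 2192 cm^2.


Formula: Casting Modulus M = V / A
M = 7641 cm^3 / 2192 cm^2 = 3.4859 cm

3.4859 cm


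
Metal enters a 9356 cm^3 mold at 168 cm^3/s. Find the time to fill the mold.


Formula: t_fill = V_mold / Q_flow
t = 9356 cm^3 / 168 cm^3/s = 55.6905 s

55.6905 s


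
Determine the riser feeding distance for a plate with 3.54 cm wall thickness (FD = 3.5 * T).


Formula: FD = 3.5 * T  (riser feeding-distance rule)
FD = 3.5 * 3.54 cm = 12.3900 cm

12.3900 cm


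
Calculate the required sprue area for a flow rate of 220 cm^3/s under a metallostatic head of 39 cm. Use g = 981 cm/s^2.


Formula: v = sqrt(2*g*h), A = Q/v
Velocity: v = sqrt(2 * 981 * 39) = sqrt(76518) = 276.6189 cm/s
Sprue area: A = Q / v = 220 / 276.6189 = 0.7953 cm^2

Answer: 0.7953 cm^2


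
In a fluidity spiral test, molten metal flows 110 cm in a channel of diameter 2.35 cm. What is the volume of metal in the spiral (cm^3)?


Formula: V = pi * (d/2)^2 * L  (cylinder volume)
Radius = 2.35/2 = 1.175 cm
V = pi * 1.175^2 * 110 = 477.1097 cm^3

Answer: 477.1097 cm^3


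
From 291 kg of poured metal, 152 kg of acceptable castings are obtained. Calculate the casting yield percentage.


Formula: Casting Yield = (W_good / W_total) * 100
Yield = (152 kg / 291 kg) * 100 = 52.2337%


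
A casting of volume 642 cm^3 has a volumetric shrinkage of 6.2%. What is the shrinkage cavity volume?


Formula: V_shrink = V_casting * shrinkage_pct / 100
V_shrink = 642 cm^3 * 6.2 / 100 = 39.8040 cm^3

Final answer: 39.8040 cm^3


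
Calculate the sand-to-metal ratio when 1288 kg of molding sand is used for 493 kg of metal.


Formula: Sand-to-Metal Ratio = W_sand / W_metal
Ratio = 1288 kg / 493 kg = 2.6126

Answer: 2.6126


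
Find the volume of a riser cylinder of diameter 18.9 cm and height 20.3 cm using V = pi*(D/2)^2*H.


Formula: V = pi * (D/2)^2 * H  (cylinder volume)
Radius = D/2 = 18.9/2 = 9.45 cm
V = pi * 9.45^2 * 20.3 = 5695.2072 cm^3

Final answer: 5695.2072 cm^3
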